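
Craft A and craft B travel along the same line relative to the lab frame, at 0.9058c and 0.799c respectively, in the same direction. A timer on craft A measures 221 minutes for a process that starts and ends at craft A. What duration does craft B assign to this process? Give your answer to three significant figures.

240 minutes

Transform craft A's velocity into craft B's frame: (0.9058 − 0.799)/(1 − 0.9058·0.799) = 0.1068/0.2762658, so the relative speed is 0.38658c.
γ for this relative speed: γ = 1/√(1 − 0.149444) = 1.0843.
The clock on craft A records proper time, so craft B measures Δt = γΔτ = 1.0843 × 221 = 240 minutes.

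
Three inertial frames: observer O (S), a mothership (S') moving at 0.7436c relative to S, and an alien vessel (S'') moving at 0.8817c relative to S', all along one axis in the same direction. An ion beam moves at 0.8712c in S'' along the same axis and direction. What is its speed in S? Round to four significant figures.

Apply u = (u'+v)/(1+u'v) twice. Ion beam in the mothership frame: (0.8712+0.8817)/(1+0.8712·0.8817) = 1.7529/1.76813704 = 0.99138c.
That velocity, transformed to the rest frame of observer O: (0.99138+0.7436)/(1+0.99138·0.7436) = 1.73498/1.737190168 = 0.99873c.

0.9987c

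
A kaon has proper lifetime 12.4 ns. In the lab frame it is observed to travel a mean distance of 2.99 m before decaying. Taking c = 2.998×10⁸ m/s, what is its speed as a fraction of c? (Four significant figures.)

Let x = d/(cτ) = 2.990 m / (2.998×10⁸ m/s × 1.240×10^-8 s) = 0.8043. Since d = βγcτ, x = βγ = β/√(1−β²).
Solving: β² = x²/(1+x²) = 0.646898/1.646898 = 0.392798, so β = 0.6267.

0.6267c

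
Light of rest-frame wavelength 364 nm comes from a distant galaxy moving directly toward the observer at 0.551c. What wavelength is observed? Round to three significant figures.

Relativistic Doppler for wavelength: λ_obs = λ_src · √((1−β)/(1+β)).
With β = 0.551: factor = √(0.449/1.551) = 0.53804.
λ_obs = 364 × 0.53804 = 196 nm.

196 nm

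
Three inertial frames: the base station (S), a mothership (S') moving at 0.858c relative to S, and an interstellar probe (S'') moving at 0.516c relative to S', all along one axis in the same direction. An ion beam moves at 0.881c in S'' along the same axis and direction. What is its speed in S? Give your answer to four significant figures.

Compose velocities in two stages. Stage 1 (into S'): u₁ = (0.881+0.516)/(1+0.881×0.516) = 0.9604.
Stage 2 (into S): u = (0.9604+0.858)/(1+0.9604×0.858) = 0.99692, so the speed is 0.9969c.

0.9969c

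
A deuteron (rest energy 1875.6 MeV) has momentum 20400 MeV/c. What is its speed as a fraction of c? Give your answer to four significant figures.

0.9958c

pc/(mc²) = 20400/1875.6 = 10.877 = βγ = β/√(1−β²).
So β² = x²/(1 + x²) with x = 10.877: x² = 118.309, β² = 118.309/119.309 = 0.991618, β = 0.9958.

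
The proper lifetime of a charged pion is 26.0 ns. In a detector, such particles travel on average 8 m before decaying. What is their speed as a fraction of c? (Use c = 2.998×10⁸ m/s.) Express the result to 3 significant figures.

0.716c

d = βγcτ ⇒ βγ = d/(cτ) = 8.000 m / (7.7948 m) = 1.0263.
β = (βγ)/√(1+(βγ)²) = 1.0263/√2.05329 = 0.716.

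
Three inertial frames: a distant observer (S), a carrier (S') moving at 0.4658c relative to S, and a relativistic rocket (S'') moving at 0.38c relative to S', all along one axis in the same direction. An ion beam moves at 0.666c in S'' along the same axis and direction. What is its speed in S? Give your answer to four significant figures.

0.9364c

Apply u = (u'+v)/(1+u'v) twice. Ion beam in the carrier frame: (0.666+0.38)/(1+0.666·0.38) = 1.046/1.25308 = 0.83474c.
That velocity, transformed to the rest frame of a distant observer: (0.83474+0.4658)/(1+0.83474·0.4658) = 1.30054/1.388821892 = 0.93643c.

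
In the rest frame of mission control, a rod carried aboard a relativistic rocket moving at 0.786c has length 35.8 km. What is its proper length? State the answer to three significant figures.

γ = 1/√(1 − β²) = 1/√(1 − 0.617796) = 1/√0.382204 = 1/0.618226 = 1.6175.
Proper length: L₀ = γ·L = 1.6175 × 35.8 = 57.9 km.

57.9 km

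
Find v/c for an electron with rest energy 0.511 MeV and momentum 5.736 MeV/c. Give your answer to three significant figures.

βγ = pc/(mc²) = 5.736/0.511 = 11.225.
Since γ² = 1 + (βγ)² = 127.001, γ = √127.001 = 11.2695, and β = (βγ)/γ = 11.225/11.2695 = 0.996.

0.996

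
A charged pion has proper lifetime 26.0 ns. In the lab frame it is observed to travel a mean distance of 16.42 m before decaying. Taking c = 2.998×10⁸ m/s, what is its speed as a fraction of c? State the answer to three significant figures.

0.903c

Let x = d/(cτ) = 16.42 m / (2.998×10⁸ m/s × 2.600×10^-8 s) = 2.1065. Since d = βγcτ, x = βγ = β/√(1−β²).
Solving: β² = x²/(1+x²) = 4.43734/5.43734 = 0.816087, so β = 0.903.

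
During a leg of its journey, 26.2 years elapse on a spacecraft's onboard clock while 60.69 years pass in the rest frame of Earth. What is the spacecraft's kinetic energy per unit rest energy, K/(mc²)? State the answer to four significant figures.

1.316

From Δt = γΔτ: γ = 60.69/26.2 = 2.31641.
Since K = (γ−1)mc², K/(mc²) = 2.31641 − 1 = 1.316.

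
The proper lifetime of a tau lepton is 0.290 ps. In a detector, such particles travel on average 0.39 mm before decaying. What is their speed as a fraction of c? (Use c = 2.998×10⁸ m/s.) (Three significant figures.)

0.976c

Lab distance = (lab lifetime)·v = γτ·βc, so βγ = d/(cτ) = 3.900×10^-4/(2.998×10⁸ × 2.900×10^-13) = 4.4857.
With βγ = 4.4857: γ² = 1 + (βγ)² = 21.1215, and β = (βγ)/γ = 4.4857/4.59581 = 0.976.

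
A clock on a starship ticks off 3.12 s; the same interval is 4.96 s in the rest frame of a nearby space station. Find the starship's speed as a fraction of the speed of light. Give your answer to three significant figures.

γ = Δt/Δτ = 4.96/3.12 = 1.5897.
β = √(1 − 1/γ²) = √(1 − 0.395703) = √0.604297 = 0.777.

0.777c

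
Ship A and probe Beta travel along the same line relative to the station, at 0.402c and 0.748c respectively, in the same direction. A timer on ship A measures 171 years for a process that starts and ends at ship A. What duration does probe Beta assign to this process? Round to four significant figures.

The velocity of ship A relative to probe Beta is (0.402 − 0.748)c / (1 − 0.402×0.748) = −0.49478c; relative speed 0.49478c.
γ for this relative speed: γ = 1/√(1 − 0.244807) = 1.1507.
Ship A's interval is proper; time dilation gives Δt_B = γΔτ = 1.1507 × 171 years = 196.8 years.

196.8 years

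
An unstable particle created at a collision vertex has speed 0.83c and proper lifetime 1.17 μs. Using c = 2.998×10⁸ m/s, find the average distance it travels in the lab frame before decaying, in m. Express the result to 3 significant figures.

Lorentz factor: γ = (1 − 0.6889)^(−1/2) = 1.7929.
Lab-frame lifetime: Δt = γτ = 1.7929 × 1.17 μs = 2.0977 μs.
Distance: d = vΔt = 0.83 × 2.998×10⁸ m/s × 2.0977×10^-6 s = 522 m.

522 m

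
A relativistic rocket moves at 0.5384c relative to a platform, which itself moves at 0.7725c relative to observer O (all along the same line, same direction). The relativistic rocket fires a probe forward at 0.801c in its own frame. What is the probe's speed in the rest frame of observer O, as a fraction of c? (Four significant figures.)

First combine the probe and relativistic rocket (S''→S'): u₁ = (0.801 + 0.5384)/(1 + 0.801×0.5384) = 1.3394/1.4312584 = 0.93582.
Then combine with the platform (S'→S): u = (0.93582 + 0.7725)/(1 + 0.93582×0.7725) = 1.70832/1.72292095 = 0.99153.

0.9915c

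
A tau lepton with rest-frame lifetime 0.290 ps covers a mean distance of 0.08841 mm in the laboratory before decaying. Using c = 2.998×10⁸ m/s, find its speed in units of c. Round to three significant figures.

0.713c

Let x = d/(cτ) = 8.841×10^-5 m / (2.998×10⁸ m/s × 2.900×10^-13 s) = 1.0169. Since d = βγcτ, x = βγ = β/√(1−β²).
Solving: β² = x²/(1+x²) = 1.03409/2.03409 = 0.50838, so β = 0.713.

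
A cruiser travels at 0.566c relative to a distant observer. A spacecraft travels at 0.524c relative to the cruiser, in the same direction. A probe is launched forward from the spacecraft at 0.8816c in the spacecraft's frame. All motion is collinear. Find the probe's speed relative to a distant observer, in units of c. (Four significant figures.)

0.9892c

Apply u = (u'+v)/(1+u'v) twice. Probe in the cruiser frame: (0.8816+0.524)/(1+0.8816·0.524) = 1.4056/1.4619584 = 0.96145c.
That velocity, transformed to the rest frame of a distant observer: (0.96145+0.566)/(1+0.96145·0.566) = 1.52745/1.5441807 = 0.98917c.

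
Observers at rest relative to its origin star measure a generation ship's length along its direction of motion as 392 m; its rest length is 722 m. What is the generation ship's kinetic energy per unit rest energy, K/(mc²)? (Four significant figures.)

Length contraction gives γ = L₀/L = 722/392 = 1.84184.
Since K = (γ−1)mc², K/(mc²) = 1.84184 − 1 = 0.8418.

0.8418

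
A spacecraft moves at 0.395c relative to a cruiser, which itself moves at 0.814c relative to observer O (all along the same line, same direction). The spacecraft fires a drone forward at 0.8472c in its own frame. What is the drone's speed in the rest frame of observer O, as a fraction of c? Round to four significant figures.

First combine the drone and spacecraft (S''→S'): u₁ = (0.8472 + 0.395)/(1 + 0.8472×0.395) = 1.2422/1.334644 = 0.93074.
Then combine with the cruiser (S'→S): u = (0.93074 + 0.814)/(1 + 0.93074×0.814) = 1.74474/1.75762236 = 0.99267.

0.9927c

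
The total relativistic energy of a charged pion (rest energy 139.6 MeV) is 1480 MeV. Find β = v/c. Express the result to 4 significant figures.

Total energy E = γmc² gives γ = 1480/139.6 = 10.602.
Hence β = √(1 − 1/γ²) = √(1 − 0.00889661) = √0.99110339 = 0.9955.

0.9955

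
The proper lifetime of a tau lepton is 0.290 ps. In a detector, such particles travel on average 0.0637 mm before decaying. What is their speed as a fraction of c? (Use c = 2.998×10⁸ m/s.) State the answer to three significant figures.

Lab distance = (lab lifetime)·v = γτ·βc, so βγ = d/(cτ) = 6.370×10^-5/(2.998×10⁸ × 2.900×10^-13) = 0.73267.
With βγ = 0.73267: γ² = 1 + (βγ)² = 1.536805, and β = (βγ)/γ = 0.73267/1.23968 = 0.591.

0.591c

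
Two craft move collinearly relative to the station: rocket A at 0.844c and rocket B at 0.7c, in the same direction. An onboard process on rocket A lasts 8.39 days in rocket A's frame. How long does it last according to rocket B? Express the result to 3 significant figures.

8.96 days

The velocity of rocket A relative to rocket B is (0.844 − 0.7)c / (1 − 0.844×0.7) = 0.35191c; relative speed 0.35191c.
At |u| = 0.35191c, γ = (1 − 0.123841)^(−1/2) = 1.0683.
Rocket A's interval is proper; time dilation gives Δt_B = γΔτ = 1.0683 × 8.39 days = 8.96 days.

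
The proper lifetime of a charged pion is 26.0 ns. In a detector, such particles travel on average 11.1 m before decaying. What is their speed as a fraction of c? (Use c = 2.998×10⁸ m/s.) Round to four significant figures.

0.8184c

Let x = d/(cτ) = 11.10 m / (2.998×10⁸ m/s × 2.600×10^-8 s) = 1.424. Since d = βγcτ, x = βγ = β/√(1−β²).
Solving: β² = x²/(1+x²) = 2.02778/3.02778 = 0.669725, so β = 0.8184.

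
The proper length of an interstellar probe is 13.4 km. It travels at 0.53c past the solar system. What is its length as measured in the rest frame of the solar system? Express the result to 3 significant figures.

Lorentz factor: γ = (1 − 0.2809)^(−1/2) = 1.1792.
Along the direction of motion the measured length is L₀/γ = 13.4/1.1792 = 11.4 km.

11.4 km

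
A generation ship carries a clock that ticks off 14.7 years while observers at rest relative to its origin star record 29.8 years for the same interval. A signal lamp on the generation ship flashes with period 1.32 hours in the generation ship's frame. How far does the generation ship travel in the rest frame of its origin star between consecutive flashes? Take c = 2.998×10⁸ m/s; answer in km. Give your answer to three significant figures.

γ = Δt/Δτ = 29.8/14.7 = 2.02721.
β = √(1 − 1/γ²) = 0.86987. Lab-frame period = γτ = 2.02721×1.32 hours = 2.6759 hours. Distance = βc × γτ = 0.86987 × 2.998×10⁸ m/s × 9633.24 s = 2.5122×10^12 m = 2.51×10^9 km.

2.51×10^9 km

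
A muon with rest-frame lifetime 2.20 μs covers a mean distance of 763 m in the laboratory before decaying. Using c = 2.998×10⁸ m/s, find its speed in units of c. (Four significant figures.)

Lab distance = (lab lifetime)·v = γτ·βc, so βγ = d/(cτ) = 763.0/(2.998×10⁸ × 2.200×10^-6) = 1.1568.
With βγ = 1.1568: γ² = 1 + (βγ)² = 2.33819, and β = (βγ)/γ = 1.1568/1.52911 = 0.7565.

0.7565c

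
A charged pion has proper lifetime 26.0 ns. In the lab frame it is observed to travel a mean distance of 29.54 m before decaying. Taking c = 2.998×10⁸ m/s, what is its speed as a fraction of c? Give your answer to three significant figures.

0.967c

d = βγcτ ⇒ βγ = d/(cτ) = 29.54 m / (7.7948 m) = 3.7897.
β = (βγ)/√(1+(βγ)²) = 3.7897/√15.3618 = 0.967.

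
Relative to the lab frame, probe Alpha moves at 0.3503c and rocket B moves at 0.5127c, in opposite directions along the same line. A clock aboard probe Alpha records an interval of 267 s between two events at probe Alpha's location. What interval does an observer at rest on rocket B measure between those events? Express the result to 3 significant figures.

392 s

Transform probe Alpha's velocity into rocket B's frame: (0.3503 + 0.5127)/(1 + 0.3503·0.5127) = 0.863/1.17959881, so the relative speed is 0.7316c.
At |u| = 0.7316c, γ = (1 − 0.535239)^(−1/2) = 1.4668.
The clock on probe Alpha records proper time, so rocket B measures Δt = γΔτ = 1.4668 × 267 = 392 s.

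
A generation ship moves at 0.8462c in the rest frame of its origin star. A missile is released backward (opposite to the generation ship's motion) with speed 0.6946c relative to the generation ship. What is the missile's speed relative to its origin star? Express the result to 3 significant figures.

0.368c

In units of c, u = (u' + v)/(1 + u'v) with u' = −0.6946 and v = 0.8462.
Numerator: −0.6946 + 0.8462 = 0.1516. Denominator: 1 + (−0.6946)(0.8462) = 0.41222948.
u = 0.1516/0.41222948 = 0.36776, so the speed is 0.368c.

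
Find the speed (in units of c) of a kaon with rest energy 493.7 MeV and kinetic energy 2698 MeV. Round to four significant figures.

γ = 1 + K/(mc²) = 1 + 2698/493.7 = 6.4649.
β = √(1 − 1/γ²) = √(1 − 0.0239263) = √0.9760737 = 0.9880.

0.9880c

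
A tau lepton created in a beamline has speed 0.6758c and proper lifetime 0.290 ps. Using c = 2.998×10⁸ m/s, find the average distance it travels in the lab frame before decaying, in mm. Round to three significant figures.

0.0797 mm

β² = 0.45670564, so γ = 1/√0.54329436 = 1.3567.
Lab-frame lifetime: Δt = γτ = 1.3567 × 0.290 ps = 0.39344 ps.
Distance: d = vΔt = 0.6758 × 2.998×10⁸ m/s × 3.9344×10^-13 s = 7.97×10^-5 m = 0.0797 mm.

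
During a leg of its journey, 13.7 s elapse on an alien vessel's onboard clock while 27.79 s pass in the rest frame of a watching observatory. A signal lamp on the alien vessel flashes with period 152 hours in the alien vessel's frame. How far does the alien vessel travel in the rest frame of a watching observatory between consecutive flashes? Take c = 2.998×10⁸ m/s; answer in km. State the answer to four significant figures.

2.895×10^11 km

γ = Δt/Δτ = 27.79/13.7 = 2.02847.
β = √(1 − 1/γ²) = 0.87004. Lab-frame period = γτ = 2.02847×152 hours = 308.33 hours. Distance = βc × γτ = 0.87004 × 2.998×10⁸ m/s × 1109988 s = 2.8953×10^14 m = 2.895×10^11 km.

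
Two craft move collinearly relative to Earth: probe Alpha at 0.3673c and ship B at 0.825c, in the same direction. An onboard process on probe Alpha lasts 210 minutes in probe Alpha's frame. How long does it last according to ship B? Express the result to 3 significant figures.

The velocity of probe Alpha relative to ship B is (0.3673 − 0.825)c / (1 − 0.3673×0.825) = −0.65669c; relative speed 0.65669c.
γ for this relative speed: γ = 1/√(1 − 0.431242) = 1.326.
The clock on probe Alpha records proper time, so ship B measures Δt = γΔτ = 1.326 × 210 = 278 minutes.

278 minutes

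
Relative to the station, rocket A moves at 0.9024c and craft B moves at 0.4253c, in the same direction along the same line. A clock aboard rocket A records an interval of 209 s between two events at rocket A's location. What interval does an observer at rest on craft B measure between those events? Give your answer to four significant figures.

Transform rocket A's velocity into craft B's frame: (0.9024 − 0.4253)/(1 − 0.9024·0.4253) = 0.4771/0.61620928, so the relative speed is 0.77425c.
γ for this relative speed: γ = 1/√(1 − 0.599463) = 1.5801.
The clock on rocket A records proper time, so craft B measures Δt = γΔτ = 1.5801 × 209 = 330.2 s.

330.2 s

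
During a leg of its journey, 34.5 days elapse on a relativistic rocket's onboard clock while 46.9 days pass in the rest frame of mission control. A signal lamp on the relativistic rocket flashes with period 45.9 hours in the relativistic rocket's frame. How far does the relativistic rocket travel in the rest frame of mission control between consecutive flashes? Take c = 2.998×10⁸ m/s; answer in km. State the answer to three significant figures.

γ = Δt/Δτ = 46.9/34.5 = 1.35942.
β = √(1 − 1/γ²) = 0.67741. Lab-frame period = γτ = 1.35942×45.9 hours = 62.397 hours. Distance = βc × γτ = 0.67741 × 2.998×10⁸ m/s × 224629.2 s = 4.5619×10^13 m = 4.56×10^10 km.

4.56×10^10 km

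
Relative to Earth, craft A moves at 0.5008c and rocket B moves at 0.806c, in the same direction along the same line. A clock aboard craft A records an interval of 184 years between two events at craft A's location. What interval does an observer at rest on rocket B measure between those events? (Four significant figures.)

214.2 years

Speed of craft A in rocket B's frame: u = (v_A − v_B)/(1 − v_A v_B/c²) = (0.5008 − 0.806)/(1 − 0.5008×0.806) = −0.3052/0.5963552 = −0.51178; |u| = 0.51178c.
γ for this relative speed: γ = 1/√(1 − 0.261919) = 1.164.
Craft A's interval is proper; time dilation gives Δt_B = γΔτ = 1.164 × 184 years = 214.2 years.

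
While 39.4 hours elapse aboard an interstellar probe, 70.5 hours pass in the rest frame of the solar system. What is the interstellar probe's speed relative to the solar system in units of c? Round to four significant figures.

0.8293c

γ = Δt/Δτ = 70.5/39.4 = 1.7893.
β = √(1 − 1/γ²) = √(1 − 0.312344) = √0.687656 = 0.8293.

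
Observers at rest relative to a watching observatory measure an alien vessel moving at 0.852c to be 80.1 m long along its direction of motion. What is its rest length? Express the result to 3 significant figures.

With β = 0.852, γ = 1/√(1 − 0.852²) = 1/√0.274096 = 1.9101.
Proper length: L₀ = γ·L = 1.9101 × 80.1 = 153 m.

153 m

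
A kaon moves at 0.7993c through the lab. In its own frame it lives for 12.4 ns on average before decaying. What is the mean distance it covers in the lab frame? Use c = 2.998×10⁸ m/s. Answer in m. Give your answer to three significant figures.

4.94 m

Lorentz factor: γ = (1 − 0.63888049)^(−1/2) = 1.6641.
Lab-frame lifetime: Δt = γτ = 1.6641 × 12.4 ns = 20.635 ns.
Distance: d = vΔt = 0.7993 × 2.998×10⁸ m/s × 2.0635×10^-8 s = 4.94 m.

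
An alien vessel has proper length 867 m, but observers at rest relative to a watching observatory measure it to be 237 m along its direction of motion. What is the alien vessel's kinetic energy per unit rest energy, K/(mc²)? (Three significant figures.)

From L = L₀/γ: γ = 867/237 = 3.65823.
Since K = (γ−1)mc², K/(mc²) = 3.65823 − 1 = 2.66.

2.66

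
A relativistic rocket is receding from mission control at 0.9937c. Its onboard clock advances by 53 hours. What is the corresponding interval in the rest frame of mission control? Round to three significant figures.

With β = 0.9937, γ = 1/√(1 − 0.9937²) = 1/√0.01256031 = 8.9228.
The onboard clock measures proper time, so the interval in the rest frame of mission control is dilated: Δt = γ·Δτ = 8.9228 × 53 hours = 473 hours.

473 hours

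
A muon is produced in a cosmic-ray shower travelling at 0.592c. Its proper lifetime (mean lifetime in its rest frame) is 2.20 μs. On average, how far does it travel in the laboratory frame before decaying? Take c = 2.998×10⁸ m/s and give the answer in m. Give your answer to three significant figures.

γ = 1/√(1 − β²) = 1/√(1 − 0.350464) = 1/√0.649536 = 1/0.805938 = 1.2408.
Lab-frame lifetime: Δt = γτ = 1.2408 × 2.20 μs = 2.7298 μs.
Distance: d = vΔt = 0.592 × 2.998×10⁸ m/s × 2.7298×10^-6 s = 484 m.

484 m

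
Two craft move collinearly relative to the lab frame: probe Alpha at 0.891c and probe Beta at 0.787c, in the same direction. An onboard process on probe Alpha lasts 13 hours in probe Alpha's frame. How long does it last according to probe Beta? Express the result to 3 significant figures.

13.9 hours

Transform probe Alpha's velocity into probe Beta's frame: (0.891 − 0.787)/(1 − 0.891·0.787) = 0.104/0.298783, so the relative speed is 0.34808c.
γ for this relative speed: γ = 1/√(1 − 0.12116) = 1.0667.
The clock on probe Alpha records proper time, so probe Beta measures Δt = γΔτ = 1.0667 × 13 = 13.9 hours.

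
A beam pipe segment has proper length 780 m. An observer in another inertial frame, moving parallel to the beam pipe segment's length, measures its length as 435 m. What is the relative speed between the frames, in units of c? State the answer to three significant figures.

0.830c

Length contraction gives γ = L₀/L = 780/435 = 1.7931.
β = √(1 − 1/γ²) = √0.688978 = 0.830.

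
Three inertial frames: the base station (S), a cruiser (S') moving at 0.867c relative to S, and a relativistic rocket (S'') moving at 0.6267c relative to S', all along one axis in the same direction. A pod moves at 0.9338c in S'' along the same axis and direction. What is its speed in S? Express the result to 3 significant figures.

First combine the pod and relativistic rocket (S''→S'): u₁ = (0.9338 + 0.6267)/(1 + 0.9338×0.6267) = 1.5605/1.58521246 = 0.98441.
Then combine with the cruiser (S'→S): u = (0.98441 + 0.867)/(1 + 0.98441×0.867) = 1.85141/1.85348347 = 0.99888.

0.999c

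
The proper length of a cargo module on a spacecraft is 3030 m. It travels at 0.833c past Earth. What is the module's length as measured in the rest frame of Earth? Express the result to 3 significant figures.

Lorentz factor: γ = (1 − 0.693889)^(−1/2) = 1.8074.
Along the direction of motion the measured length is L₀/γ = 3030/1.8074 = 1680 m.

1680 m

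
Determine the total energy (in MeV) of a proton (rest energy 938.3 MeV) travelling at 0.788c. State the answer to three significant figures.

γ = 1/√(1 − β²) = 1/√(1 − 0.620944) = 1/√0.379056 = 1/0.615675 = 1.6242.
Total energy: E = γmc² = 1.6242 × 938.3 MeV = 1520 MeV.

1520 MeV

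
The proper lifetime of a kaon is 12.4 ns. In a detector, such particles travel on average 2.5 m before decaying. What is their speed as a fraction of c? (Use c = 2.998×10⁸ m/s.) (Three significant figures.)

0.558c

Lab distance = (lab lifetime)·v = γτ·βc, so βγ = d/(cτ) = 2.500/(2.998×10⁸ × 1.240×10^-8) = 0.67249.
With βγ = 0.67249: γ² = 1 + (βγ)² = 1.452243, and β = (βγ)/γ = 0.67249/1.20509 = 0.558.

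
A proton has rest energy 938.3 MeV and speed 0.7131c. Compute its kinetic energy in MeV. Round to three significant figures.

400 MeV

Lorentz factor: γ = (1 − 0.50851161)^(−1/2) = 1.42641.
Kinetic energy: K = (γ − 1)mc² = (1.42641 − 1) × 938.3 MeV = 0.42641 × 938.3 = 400 MeV.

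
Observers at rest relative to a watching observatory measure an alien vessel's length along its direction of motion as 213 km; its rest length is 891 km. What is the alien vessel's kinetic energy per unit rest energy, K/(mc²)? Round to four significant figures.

γ = L₀/L = 891/213 = 4.1831.
K/(mc²) = γ − 1 = 4.1831 − 1 = 3.183.

3.183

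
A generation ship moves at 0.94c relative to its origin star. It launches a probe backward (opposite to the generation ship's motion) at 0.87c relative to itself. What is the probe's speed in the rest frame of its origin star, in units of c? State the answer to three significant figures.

In units of c, u = (u' + v)/(1 + u'v) with u' = −0.87 and v = 0.94.
Numerator: −0.87 + 0.94 = 0.07. Denominator: 1 + (−0.87)(0.94) = 0.1822.
u = 0.07/0.1822 = 0.38419, so the speed is 0.384c.

0.384c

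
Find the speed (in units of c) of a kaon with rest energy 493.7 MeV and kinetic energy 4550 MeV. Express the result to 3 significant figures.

0.995c

γ = 1 + K/(mc²) = 1 + 4550/493.7 = 10.216.
β = √(1 − 1/γ²) = √(1 − 0.0095816) = √0.9904184 = 0.995.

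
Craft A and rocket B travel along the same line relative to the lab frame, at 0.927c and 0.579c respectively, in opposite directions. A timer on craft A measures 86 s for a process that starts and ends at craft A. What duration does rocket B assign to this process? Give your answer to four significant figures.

432.2 s

Transform craft A's velocity into rocket B's frame: (0.927 + 0.579)/(1 + 0.927·0.579) = 1.506/1.536733, so the relative speed is 0.98c.
γ for this relative speed: γ = 1/√(1 − 0.9604) = 5.0252.
The clock on craft A records proper time, so rocket B measures Δt = γΔτ = 5.0252 × 86 = 432.2 s.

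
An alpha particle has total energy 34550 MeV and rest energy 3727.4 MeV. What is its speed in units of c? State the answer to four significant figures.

Total energy E = γmc² gives γ = 34550/3727.4 = 9.2692.
Hence β = √(1 − 1/γ²) = √(1 − 0.011639) = √0.988361 = 0.9942.

0.9942c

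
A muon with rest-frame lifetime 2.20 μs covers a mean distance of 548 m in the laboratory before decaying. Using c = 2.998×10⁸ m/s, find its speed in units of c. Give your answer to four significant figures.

0.6391c

d = βγcτ ⇒ βγ = d/(cτ) = 548.0 m / (659.56 m) = 0.83086.
β = (βγ)/√(1+(βγ)²) = 0.83086/√1.690328 = 0.6391.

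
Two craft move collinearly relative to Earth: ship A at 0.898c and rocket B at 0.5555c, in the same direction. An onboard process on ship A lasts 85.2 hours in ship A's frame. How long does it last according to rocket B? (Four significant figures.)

116.7 hours

The velocity of ship A relative to rocket B is (0.898 − 0.5555)c / (1 − 0.898×0.5555) = 0.68341c; relative speed 0.68341c.
At |u| = 0.68341c, γ = (1 − 0.467049)^(−1/2) = 1.3698.
Ship A's interval is proper; time dilation gives Δt_B = γΔτ = 1.3698 × 85.2 hours = 116.7 hours.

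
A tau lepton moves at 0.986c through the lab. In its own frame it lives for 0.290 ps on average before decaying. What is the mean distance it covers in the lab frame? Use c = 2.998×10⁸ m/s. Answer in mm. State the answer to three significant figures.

γ = 1/√(1 − β²) = 1/√(1 − 0.972196) = 1/√0.027804 = 1/0.166745 = 5.9972.
Lab-frame lifetime: Δt = γτ = 5.9972 × 0.290 ps = 1.7392 ps.
Distance: d = vΔt = 0.986 × 2.998×10⁸ m/s × 1.7392×10^-12 s = 5.14×10^-4 m = 0.514 mm.

0.514 mm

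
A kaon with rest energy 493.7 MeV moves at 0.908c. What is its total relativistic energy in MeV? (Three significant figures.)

1180 MeV

γ = 1/√(1 − β²) = 1/√(1 − 0.824464) = 1/√0.175536 = 1/0.41897 = 2.3868.
Total energy: E = γmc² = 2.3868 × 493.7 MeV = 1180 MeV.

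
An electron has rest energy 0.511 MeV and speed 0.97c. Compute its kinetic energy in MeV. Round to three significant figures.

1.59 MeV

β² = 0.9409, so γ = 1/√0.0591 = 4.1135.
Kinetic energy: K = (γ − 1)mc² = (4.1135 − 1) × 0.511 MeV = 3.1135 × 0.511 = 1.59 MeV.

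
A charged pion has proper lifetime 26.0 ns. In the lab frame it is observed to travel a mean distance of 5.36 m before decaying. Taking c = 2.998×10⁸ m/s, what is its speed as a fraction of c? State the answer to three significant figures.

0.567c

d = βγcτ ⇒ βγ = d/(cτ) = 5.360 m / (7.7948 m) = 0.68764.
β = (βγ)/√(1+(βγ)²) = 0.68764/√1.472849 = 0.567.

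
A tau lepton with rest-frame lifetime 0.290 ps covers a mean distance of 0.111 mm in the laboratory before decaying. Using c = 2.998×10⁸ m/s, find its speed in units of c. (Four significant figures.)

Lab distance = (lab lifetime)·v = γτ·βc, so βγ = d/(cτ) = 1.110×10^-4/(2.998×10⁸ × 2.900×10^-13) = 1.2767.
With βγ = 1.2767: γ² = 1 + (βγ)² = 2.62996, and β = (βγ)/γ = 1.2767/1.62172 = 0.7873.

0.7873c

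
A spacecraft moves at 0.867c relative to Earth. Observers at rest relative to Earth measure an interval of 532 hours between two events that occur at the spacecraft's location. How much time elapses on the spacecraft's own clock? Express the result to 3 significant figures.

Lorentz factor: γ = (1 − 0.751689)^(−1/2) = 2.0068.
The moving clock records proper time: Δτ = Δt/γ = 532/2.0068 = 265 hours.

265 hours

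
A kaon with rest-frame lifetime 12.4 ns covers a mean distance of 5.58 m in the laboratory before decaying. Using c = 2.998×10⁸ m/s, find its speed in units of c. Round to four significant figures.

0.8322c

d = βγcτ ⇒ βγ = d/(cτ) = 5.580 m / (3.71752 m) = 1.501.
β = (βγ)/√(1+(βγ)²) = 1.501/√3.253 = 0.8322.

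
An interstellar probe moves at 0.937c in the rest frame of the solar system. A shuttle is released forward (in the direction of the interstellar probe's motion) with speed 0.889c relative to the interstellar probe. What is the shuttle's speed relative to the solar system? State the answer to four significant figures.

Relativistic velocity addition: u = (u' + v)/(1 + u'v/c²), with u' = 0.889c and v = 0.937c.
Numerator: 0.889 + 0.937 = 1.826. Denominator: 1 + (0.889)(0.937) = 1.832993.
u = 1.826/1.832993 = 0.99618, so the speed is 0.9962c.

0.9962c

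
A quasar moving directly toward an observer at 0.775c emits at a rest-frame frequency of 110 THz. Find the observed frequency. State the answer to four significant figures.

309.0 THz

Relativistic Doppler (source moving toward): f_obs = f_src · √((1+β)/(1−β)).
With β = 0.775: factor = √(1.775/0.225) = 2.8087.
f_obs = 110 × 2.8087 = 309.0 THz.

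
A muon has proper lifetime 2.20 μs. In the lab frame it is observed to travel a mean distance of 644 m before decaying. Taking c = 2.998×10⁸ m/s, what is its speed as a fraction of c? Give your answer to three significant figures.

d = βγcτ ⇒ βγ = d/(cτ) = 644.0 m / (659.56 m) = 0.97641.
β = (βγ)/√(1+(βγ)²) = 0.97641/√1.953376 = 0.699.

0.699c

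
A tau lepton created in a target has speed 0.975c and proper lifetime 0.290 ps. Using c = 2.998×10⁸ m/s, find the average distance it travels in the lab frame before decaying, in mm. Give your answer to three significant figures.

With β = 0.975, γ = 1/√(1 − 0.975²) = 1/√0.049375 = 4.5004.
Lab-frame lifetime: Δt = γτ = 4.5004 × 0.290 ps = 1.3051 ps.
Distance: d = vΔt = 0.975 × 2.998×10⁸ m/s × 1.3051×10^-12 s = 3.81×10^-4 m = 0.381 mm.

0.381 mm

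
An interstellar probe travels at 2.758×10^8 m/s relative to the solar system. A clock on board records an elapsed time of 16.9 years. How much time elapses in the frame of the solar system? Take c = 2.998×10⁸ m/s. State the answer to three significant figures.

β = v/c = (2.758×10^8 m/s)/(2.998×10⁸ m/s) = 0.919947.
β² = 0.8463025, so γ = 1/√0.1536975 = 2.5507.
Time dilation: Δt = γ·Δτ = 2.5507 × 16.9 = 43.1 years.

43.1 years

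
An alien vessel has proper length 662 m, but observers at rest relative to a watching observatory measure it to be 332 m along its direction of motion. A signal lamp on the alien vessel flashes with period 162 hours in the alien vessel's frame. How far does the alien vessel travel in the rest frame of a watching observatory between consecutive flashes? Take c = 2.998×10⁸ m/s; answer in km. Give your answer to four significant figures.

3.016×10^11 km

From L = L₀/γ: γ = 662/332 = 1.99398.
β = √(1 − 1/γ²) = 0.86515. Lab-frame period = γτ = 1.99398×162 hours = 323.02 hours. Distance = βc × γτ = 0.86515 × 2.998×10⁸ m/s × 1162872 s = 3.0162×10^14 m = 3.016×10^11 km.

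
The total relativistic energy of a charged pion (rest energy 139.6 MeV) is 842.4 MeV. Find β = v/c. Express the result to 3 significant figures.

0.986

γ = E/(mc²) = 842.4/139.6 = 6.0344.
β = √(1 − 1/γ²) = √(1 − 0.027462) = √0.972538 = 0.986.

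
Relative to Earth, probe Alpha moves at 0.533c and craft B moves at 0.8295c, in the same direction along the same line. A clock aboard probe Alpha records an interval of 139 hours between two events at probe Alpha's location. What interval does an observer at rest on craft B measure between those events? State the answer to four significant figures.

Speed of probe Alpha in craft B's frame: u = (v_A − v_B)/(1 − v_A v_B/c²) = (0.533 − 0.8295)/(1 − 0.533×0.8295) = −0.2965/0.5578765 = −0.53148; |u| = 0.53148c.
γ for this relative speed: γ = 1/√(1 − 0.282471) = 1.1805.
The clock on probe Alpha records proper time, so craft B measures Δt = γΔτ = 1.1805 × 139 = 164.1 hours.

164.1 hours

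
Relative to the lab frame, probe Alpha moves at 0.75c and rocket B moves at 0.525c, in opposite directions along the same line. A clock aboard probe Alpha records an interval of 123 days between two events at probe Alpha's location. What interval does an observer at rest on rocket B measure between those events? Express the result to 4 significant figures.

304.5 days

The velocity of probe Alpha relative to rocket B is (0.75 + 0.525)c / (1 + 0.75×0.525) = 0.9148c; relative speed 0.9148c.
γ for this relative speed: γ = 1/√(1 − 0.836859) = 2.4758.
The clock on probe Alpha records proper time, so rocket B measures Δt = γΔτ = 2.4758 × 123 = 304.5 days.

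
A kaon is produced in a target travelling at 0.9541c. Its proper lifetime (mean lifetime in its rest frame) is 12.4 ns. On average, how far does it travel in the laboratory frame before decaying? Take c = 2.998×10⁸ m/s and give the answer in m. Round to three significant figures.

β² = 0.91030681, so γ = 1/√0.08969319 = 3.339.
Lab-frame lifetime: Δt = γτ = 3.339 × 12.4 ns = 41.404 ns.
Distance: d = vΔt = 0.9541 × 2.998×10⁸ m/s × 4.1404×10^-8 s = 11.8 m.

11.8 m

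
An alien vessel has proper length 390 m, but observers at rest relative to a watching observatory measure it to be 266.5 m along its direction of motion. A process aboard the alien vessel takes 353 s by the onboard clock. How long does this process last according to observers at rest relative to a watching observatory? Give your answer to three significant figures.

517 s

Length contraction gives γ = L₀/L = 390/266.5 = 1.46341.
Δt = γΔτ = 1.46341 × 353 = 517 s.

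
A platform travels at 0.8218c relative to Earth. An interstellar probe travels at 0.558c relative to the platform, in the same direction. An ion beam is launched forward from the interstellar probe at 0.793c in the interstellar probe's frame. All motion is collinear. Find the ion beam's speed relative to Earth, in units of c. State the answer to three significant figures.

First combine the ion beam and interstellar probe (S''→S'): u₁ = (0.793 + 0.558)/(1 + 0.793×0.558) = 1.351/1.442494 = 0.93657.
Then combine with the platform (S'→S): u = (0.93657 + 0.8218)/(1 + 0.93657×0.8218) = 1.75837/1.769673226 = 0.99361.

0.994c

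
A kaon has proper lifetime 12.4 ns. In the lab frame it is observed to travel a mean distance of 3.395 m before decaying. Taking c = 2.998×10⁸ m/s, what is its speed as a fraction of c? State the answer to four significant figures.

0.6743c

Lab distance = (lab lifetime)·v = γτ·βc, so βγ = d/(cτ) = 3.395/(2.998×10⁸ × 1.240×10^-8) = 0.91324.
With βγ = 0.91324: γ² = 1 + (βγ)² = 1.834007, and β = (βγ)/γ = 0.91324/1.35426 = 0.6743.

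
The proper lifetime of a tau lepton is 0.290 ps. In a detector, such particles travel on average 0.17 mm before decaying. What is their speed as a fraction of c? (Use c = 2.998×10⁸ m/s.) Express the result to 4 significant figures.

0.8903c

Let x = d/(cτ) = 1.700×10^-4 m / (2.998×10⁸ m/s × 2.900×10^-13 s) = 1.9553. Since d = βγcτ, x = βγ = β/√(1−β²).
Solving: β² = x²/(1+x²) = 3.8232/4.8232 = 0.792669, so β = 0.8903.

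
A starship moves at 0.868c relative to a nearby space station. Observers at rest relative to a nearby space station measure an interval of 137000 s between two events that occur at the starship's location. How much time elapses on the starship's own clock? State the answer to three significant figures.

68000 s

Lorentz factor: γ = (1 − 0.753424)^(−1/2) = 2.0138.
The starship's clock runs slow as seen from a nearby space station, so Δτ = Δt/γ = 137000/2.0138 = 68000 s.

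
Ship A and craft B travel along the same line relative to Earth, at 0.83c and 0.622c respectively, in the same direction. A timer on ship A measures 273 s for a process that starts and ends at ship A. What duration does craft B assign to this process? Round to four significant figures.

The velocity of ship A relative to craft B is (0.83 − 0.622)c / (1 − 0.83×0.622) = 0.42998c; relative speed 0.42998c.
At |u| = 0.42998c, γ = (1 − 0.184883)^(−1/2) = 1.1076.
Ship A's interval is proper; time dilation gives Δt_B = γΔτ = 1.1076 × 273 s = 302.4 s.

302.4 s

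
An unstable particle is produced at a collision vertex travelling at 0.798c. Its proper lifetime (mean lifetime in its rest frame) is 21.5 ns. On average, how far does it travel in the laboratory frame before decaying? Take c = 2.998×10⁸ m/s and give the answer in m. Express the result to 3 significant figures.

8.53 m

γ = 1/√(1 − β²) = 1/√(1 − 0.636804) = 1/√0.363196 = 1/0.602657 = 1.6593.
Lab-frame lifetime: Δt = γτ = 1.6593 × 21.5 ns = 35.675 ns.
Distance: d = vΔt = 0.798 × 2.998×10⁸ m/s × 3.5675×10^-8 s = 8.53 m.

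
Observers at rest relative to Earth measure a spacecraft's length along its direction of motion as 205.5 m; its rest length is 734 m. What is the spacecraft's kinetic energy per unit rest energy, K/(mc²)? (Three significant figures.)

2.57

γ = L₀/L = 734/205.5 = 3.57178.
Since K = (γ−1)mc², K/(mc²) = 3.57178 − 1 = 2.57.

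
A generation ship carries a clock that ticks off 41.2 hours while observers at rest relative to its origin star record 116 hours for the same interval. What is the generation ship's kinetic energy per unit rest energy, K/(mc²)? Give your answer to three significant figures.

1.82

γ = Δt/Δτ = 116/41.2 = 2.81553.
Since K = (γ−1)mc², K/(mc²) = 2.81553 − 1 = 1.82.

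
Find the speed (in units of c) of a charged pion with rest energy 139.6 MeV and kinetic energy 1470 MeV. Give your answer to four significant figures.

K = (γ−1)mc², so γ = 1 + 1470/139.6 = 11.53.
Then v/c = √(1 − γ⁻²) = √(1 − 0.00752214) = √0.99247786 = 0.9962.

0.9962c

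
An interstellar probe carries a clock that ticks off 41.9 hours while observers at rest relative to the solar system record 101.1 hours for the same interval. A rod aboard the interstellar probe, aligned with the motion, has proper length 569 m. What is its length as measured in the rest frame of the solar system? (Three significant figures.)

The time-dilation ratio gives γ = 101.1/41.9 = 2.41289.
The rod contracts by the same γ: 569 m / 2.41289 = 236 m.

236 m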